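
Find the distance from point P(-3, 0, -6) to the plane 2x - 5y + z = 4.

distance = |a·x₀ + b·y₀ + c·z₀ - d| / √(a² + b² + c²)
  = |2·(-3) + (-5)·0 + 1·(-6) - 4| / √(2² + (-5)² + 1²)
  = |-6 + 0 - 6 - 4| / √(4 + 25 + 1)
  = |-16| / √30
  = 16 / 5.477
  ≈ 2.921

2.921


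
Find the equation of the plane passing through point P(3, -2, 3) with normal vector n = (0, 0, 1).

The plane through P with normal n = (a, b, c) satisfies n·(r - P) = 0,
i.e. ax + by + cz = a·x₀ + b·y₀ + c·z₀.
d = 0·3 + 0·(-2) + 1·3
  = 0 + 0 + 3
  = 3
Equation: z = 3

z = 3


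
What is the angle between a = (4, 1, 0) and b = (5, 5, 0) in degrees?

a·b = 4·5 + 1·5 + 0·0 = 20 + 5 + 0 = 25
|a| = √(4² + 1² + 0²) = √17 ≈ 4.123
|b| = √(5² + 5² + 0²) = √50 ≈ 7.071
cos θ = (a·b)/(|a||b|) = 25/(4.123·7.071) ≈ 0.8575
θ = arccos(0.8575) ≈ 30.96°

30.96°


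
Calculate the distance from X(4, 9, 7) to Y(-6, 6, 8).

d = √[(x₂-x₁)² + (y₂-y₁)² + (z₂-z₁)²]
  = √[(-10)² + (-3)² + 1²]
  = √[100 + 9 + 1]
  = √110
  ≈ 10.49

10.49


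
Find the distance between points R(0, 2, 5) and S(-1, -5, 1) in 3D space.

d = √[(x₂-x₁)² + (y₂-y₁)² + (z₂-z₁)²]
  = √[(-1)² + (-7)² + (-4)²]
  = √[1 + 49 + 16]
  = √66
  ≈ 8.124

8.124


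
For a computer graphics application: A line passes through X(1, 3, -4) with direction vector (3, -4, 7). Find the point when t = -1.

P(t) = X + t·d
  = (1 + 3·(-1), 3 + (-4)·(-1), -4 + 7·(-1))
  = (1 - 3, 3 + 4, -4 - 7)
  = (-2, 7, -11)

(-2, 7, -11)


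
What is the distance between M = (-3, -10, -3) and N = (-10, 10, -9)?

d = √[(x₂-x₁)² + (y₂-y₁)² + (z₂-z₁)²]
  = √[(-7)² + 20² + (-6)²]
  = √[49 + 400 + 36]
  = √485
  ≈ 22.02

22.02


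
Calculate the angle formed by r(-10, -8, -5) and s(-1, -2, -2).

r·s = (-10)·(-1) + (-8)·(-2) + (-5)·(-2) = 10 + 16 + 10 = 36
|r| = √((-10)² + (-8)² + (-5)²) = √189 ≈ 13.75
|s| = √((-1)² + (-2)² + (-2)²) = √9 ≈ 3
cos θ = (r·s)/(|r||s|) = 36/(13.75·3) ≈ 0.8729
θ = arccos(0.8729) ≈ 29.21°

29.21°


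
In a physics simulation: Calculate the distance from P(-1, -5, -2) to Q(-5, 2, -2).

d = √[(x₂-x₁)² + (y₂-y₁)² + (z₂-z₁)²]
  = √[(-4)² + 7² + 0²]
  = √[16 + 49 + 0]
  = √65
  ≈ 8.062

8.062


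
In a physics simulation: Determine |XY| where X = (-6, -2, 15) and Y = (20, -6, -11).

d = √[(x₂-x₁)² + (y₂-y₁)² + (z₂-z₁)²]
  = √[26² + (-4)² + (-26)²]
  = √[676 + 16 + 676]
  = √1368
  ≈ 36.99

36.99


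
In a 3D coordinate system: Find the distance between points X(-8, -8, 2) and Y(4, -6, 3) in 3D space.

d = √[(x₂-x₁)² + (y₂-y₁)² + (z₂-z₁)²]
  = √[12² + 2² + 1²]
  = √[144 + 4 + 1]
  = √149
  ≈ 12.21

12.21


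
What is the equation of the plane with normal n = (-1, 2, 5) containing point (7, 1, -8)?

The plane through P with normal n = (a, b, c) satisfies n·(r - P) = 0,
i.e. ax + by + cz = a·x₀ + b·y₀ + c·z₀.
d = (-1)·7 + 2·1 + 5·(-8)
  = -7 + 2 - 40
  = -45
Equation: -x + 2y + 5z = -45

-x + 2y + 5z = -45


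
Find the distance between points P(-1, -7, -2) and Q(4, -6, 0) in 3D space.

d = √[(x₂-x₁)² + (y₂-y₁)² + (z₂-z₁)²]
  = √[5² + 1² + 2²]
  = √[25 + 1 + 4]
  = √30
  ≈ 5.477

5.477


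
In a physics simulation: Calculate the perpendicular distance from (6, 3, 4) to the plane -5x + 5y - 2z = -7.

distance = |a·x₀ + b·y₀ + c·z₀ - d| / √(a² + b² + c²)
  = |(-5)·6 + 5·3 + (-2)·4 - (-7)| / √((-5)² + 5² + (-2)²)
  = |-30 + 15 - 8 + 7| / √(25 + 25 + 4)
  = |-16| / √54
  = 16 / 7.348
  ≈ 2.177

2.177


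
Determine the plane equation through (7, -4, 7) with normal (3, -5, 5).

The plane through P with normal n = (a, b, c) satisfies n·(r - P) = 0,
i.e. ax + by + cz = a·x₀ + b·y₀ + c·z₀.
d = 3·7 + (-5)·(-4) + 5·7
  = 21 + 20 + 35
  = 76
Equation: 3x - 5y + 5z = 76

3x - 5y + 5z = 76


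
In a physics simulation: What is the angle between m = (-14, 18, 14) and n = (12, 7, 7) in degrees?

m·n = (-14)·12 + 18·7 + 14·7 = -168 + 126 + 98 = 56
|m| = √((-14)² + 18² + 14²) = √716 ≈ 26.76
|n| = √(12² + 7² + 7²) = √242 ≈ 15.56
cos θ = (m·n)/(|m||n|) = 56/(26.76·15.56) ≈ 0.1345
θ = arccos(0.1345) ≈ 82.27°

82.27°


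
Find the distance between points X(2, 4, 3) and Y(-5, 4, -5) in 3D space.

d = √[(x₂-x₁)² + (y₂-y₁)² + (z₂-z₁)²]
  = √[(-7)² + 0² + (-8)²]
  = √[49 + 0 + 64]
  = √113
  ≈ 10.63

10.63


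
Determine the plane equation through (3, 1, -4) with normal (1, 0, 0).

The plane through P with normal n = (a, b, c) satisfies n·(r - P) = 0,
i.e. ax + by + cz = a·x₀ + b·y₀ + c·z₀.
d = 1·3 + 0·1 + 0·(-4)
  = 3 + 0 + 0
  = 3
Equation: x = 3

x = 3


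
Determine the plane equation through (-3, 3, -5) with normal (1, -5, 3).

The plane through P with normal n = (a, b, c) satisfies n·(r - P) = 0,
i.e. ax + by + cz = a·x₀ + b·y₀ + c·z₀.
d = 1·(-3) + (-5)·3 + 3·(-5)
  = -3 - 15 - 15
  = -33
Equation: x - 5y + 3z = -33

x - 5y + 3z = -33


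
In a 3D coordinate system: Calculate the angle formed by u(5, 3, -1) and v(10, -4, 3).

u·v = 5·10 + 3·(-4) + (-1)·3 = 50 - 12 - 3 = 35
|u| = √(5² + 3² + (-1)²) = √35 ≈ 5.916
|v| = √(10² + (-4)² + 3²) = √125 ≈ 11.18
cos θ = (u·v)/(|u||v|) = 35/(5.916·11.18) ≈ 0.5292
θ = arccos(0.5292) ≈ 58.05°

58.05°


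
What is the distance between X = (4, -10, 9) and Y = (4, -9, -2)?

d = √[(x₂-x₁)² + (y₂-y₁)² + (z₂-z₁)²]
  = √[0² + 1² + (-11)²]
  = √[0 + 1 + 121]
  = √122
  ≈ 11.05

11.05


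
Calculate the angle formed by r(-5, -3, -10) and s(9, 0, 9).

r·s = (-5)·9 + (-3)·0 + (-10)·9 = -45 + 0 - 90 = -135
|r| = √((-5)² + (-3)² + (-10)²) = √134 ≈ 11.58
|s| = √(9² + 0² + 9²) = √162 ≈ 12.73
cos θ = (r·s)/(|r||s|) = -135/(11.58·12.73) ≈ -0.9163
θ = arccos(-0.9163) ≈ 156.4°

156.4°


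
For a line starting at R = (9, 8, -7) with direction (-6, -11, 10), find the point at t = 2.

P(t) = R + t·d
  = (9 + (-6)·2, 8 + (-11)·2, -7 + 10·2)
  = (9 - 12, 8 - 22, -7 + 20)
  = (-3, -14, 13)

(-3, -14, 13)


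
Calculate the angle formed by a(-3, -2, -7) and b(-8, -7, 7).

a·b = (-3)·(-8) + (-2)·(-7) + (-7)·7 = 24 + 14 - 49 = -11
|a| = √((-3)² + (-2)² + (-7)²) = √62 ≈ 7.874
|b| = √((-8)² + (-7)² + 7²) = √162 ≈ 12.73
cos θ = (a·b)/(|a||b|) = -11/(7.874·12.73) ≈ -0.1098
θ = arccos(-0.1098) ≈ 96.3°

96.3°


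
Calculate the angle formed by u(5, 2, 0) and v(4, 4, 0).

u·v = 5·4 + 2·4 + 0·0 = 20 + 8 + 0 = 28
|u| = √(5² + 2² + 0²) = √29 ≈ 5.385
|v| = √(4² + 4² + 0²) = √32 ≈ 5.657
cos θ = (u·v)/(|u||v|) = 28/(5.385·5.657) ≈ 0.9191
θ = arccos(0.9191) ≈ 23.2°

23.2°


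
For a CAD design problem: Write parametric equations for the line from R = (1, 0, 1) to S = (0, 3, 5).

Direction vector d = S - R = (0 - 1, 3 + 0, 5 - 1) = (-1, 3, 4)
Parametric form r = R + t·d:
x = 1 - t, y = 0 + 3t, z = 1 + 4t

x = 1 - t, y = 0 + 3t, z = 1 + 4t


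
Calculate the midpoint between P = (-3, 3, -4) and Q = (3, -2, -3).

M = ((x₁+x₂)/2, (y₁+y₂)/2, (z₁+z₂)/2)
  = ((-3 + 3)/2, (3 - 2)/2, (-4 - 3)/2)
  = (0/2, 1/2, -7/2)
  = (0, 0.5, -3.5)

(0, 0.5, -3.5)


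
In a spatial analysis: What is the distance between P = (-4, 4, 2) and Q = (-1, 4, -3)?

d = √[(x₂-x₁)² + (y₂-y₁)² + (z₂-z₁)²]
  = √[3² + 0² + (-5)²]
  = √[9 + 0 + 25]
  = √34
  ≈ 5.831

5.831


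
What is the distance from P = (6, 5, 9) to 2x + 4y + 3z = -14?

distance = |a·x₀ + b·y₀ + c·z₀ - d| / √(a² + b² + c²)
  = |2·6 + 4·5 + 3·9 - (-14)| / √(2² + 4² + 3²)
  = |12 + 20 + 27 + 14| / √(4 + 16 + 9)
  = |73| / √29
  = 73 / 5.385
  ≈ 13.56

13.56


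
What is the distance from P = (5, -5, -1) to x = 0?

distance = |a·x₀ + b·y₀ + c·z₀ - d| / √(a² + b² + c²)
  = |1·5 + 0·(-5) + 0·(-1) - 0| / √(1² + 0² + 0²)
  = |5 + 0 + 0 + 0| / √(1 + 0 + 0)
  = |5| / √1
  = 5 / 1
  ≈ 5

5


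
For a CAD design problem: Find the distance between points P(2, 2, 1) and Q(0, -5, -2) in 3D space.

d = √[(x₂-x₁)² + (y₂-y₁)² + (z₂-z₁)²]
  = √[(-2)² + (-7)² + (-3)²]
  = √[4 + 49 + 9]
  = √62
  ≈ 7.874

7.874


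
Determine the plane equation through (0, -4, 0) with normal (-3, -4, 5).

The plane through P with normal n = (a, b, c) satisfies n·(r - P) = 0,
i.e. ax + by + cz = a·x₀ + b·y₀ + c·z₀.
d = (-3)·0 + (-4)·(-4) + 5·0
  = 0 + 16 + 0
  = 16
Equation: -3x - 4y + 5z = 16

-3x - 4y + 5z = 16


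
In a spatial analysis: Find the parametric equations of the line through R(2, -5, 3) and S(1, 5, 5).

Direction vector d = S - R = (1 - 2, 5 + 5, 5 - 3) = (-1, 10, 2)
Parametric form r = R + t·d:
x = 2 - t, y = -5 + 10t, z = 3 + 2t

x = 2 - t, y = -5 + 10t, z = 3 + 2t


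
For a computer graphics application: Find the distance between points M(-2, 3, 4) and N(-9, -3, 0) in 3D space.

d = √[(x₂-x₁)² + (y₂-y₁)² + (z₂-z₁)²]
  = √[(-7)² + (-6)² + (-4)²]
  = √[49 + 36 + 16]
  = √101
  ≈ 10.05

10.05


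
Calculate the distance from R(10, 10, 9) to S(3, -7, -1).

d = √[(x₂-x₁)² + (y₂-y₁)² + (z₂-z₁)²]
  = √[(-7)² + (-17)² + (-10)²]
  = √[49 + 289 + 100]
  = √438
  ≈ 20.93

20.93


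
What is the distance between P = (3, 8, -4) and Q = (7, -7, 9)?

d = √[(x₂-x₁)² + (y₂-y₁)² + (z₂-z₁)²]
  = √[4² + (-15)² + 13²]
  = √[16 + 225 + 169]
  = √410
  ≈ 20.25

20.25


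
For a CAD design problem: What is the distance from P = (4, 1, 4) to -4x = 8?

distance = |a·x₀ + b·y₀ + c·z₀ - d| / √(a² + b² + c²)
  = |(-4)·4 + 0·1 + 0·4 - 8| / √((-4)² + 0² + 0²)
  = |-16 + 0 + 0 - 8| / √(16 + 0 + 0)
  = |-24| / √16
  = 24 / 4
  ≈ 6

6


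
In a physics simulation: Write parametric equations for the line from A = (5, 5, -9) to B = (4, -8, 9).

Direction vector d = B - A = (4 - 5, -8 - 5, 9 + 9) = (-1, -13, 18)
Parametric form r = A + t·d:
x = 5 - t, y = 5 - 13t, z = -9 + 18t

x = 5 - t, y = 5 - 13t, z = -9 + 18t


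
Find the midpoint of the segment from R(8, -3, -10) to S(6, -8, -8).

M = ((x₁+x₂)/2, (y₁+y₂)/2, (z₁+z₂)/2)
  = ((8 + 6)/2, (-3 - 8)/2, (-10 - 8)/2)
  = (14/2, -11/2, -18/2)
  = (7, -5.5, -9)

(7, -5.5, -9)


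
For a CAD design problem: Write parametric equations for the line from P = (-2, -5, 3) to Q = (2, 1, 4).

Direction vector d = Q - P = (2 + 2, 1 + 5, 4 - 3) = (4, 6, 1)
Parametric form r = P + t·d:
x = -2 + 4t, y = -5 + 6t, z = 3 + t

x = -2 + 4t, y = -5 + 6t, z = 3 + t


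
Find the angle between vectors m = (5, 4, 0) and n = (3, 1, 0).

m·n = 5·3 + 4·1 + 0·0 = 15 + 4 + 0 = 19
|m| = √(5² + 4² + 0²) = √41 ≈ 6.403
|n| = √(3² + 1² + 0²) = √10 ≈ 3.162
cos θ = (m·n)/(|m||n|) = 19/(6.403·3.162) ≈ 0.9383
θ = arccos(0.9383) ≈ 20.22°

20.22°


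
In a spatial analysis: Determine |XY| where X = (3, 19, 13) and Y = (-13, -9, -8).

d = √[(x₂-x₁)² + (y₂-y₁)² + (z₂-z₁)²]
  = √[(-16)² + (-28)² + (-21)²]
  = √[256 + 784 + 441]
  = √1481
  ≈ 38.48

38.48


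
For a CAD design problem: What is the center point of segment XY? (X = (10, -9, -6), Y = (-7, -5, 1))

M = ((x₁+x₂)/2, (y₁+y₂)/2, (z₁+z₂)/2)
  = ((10 - 7)/2, (-9 - 5)/2, (-6 + 1)/2)
  = (3/2, -14/2, -5/2)
  = (1.5, -7, -2.5)

(1.5, -7, -2.5)


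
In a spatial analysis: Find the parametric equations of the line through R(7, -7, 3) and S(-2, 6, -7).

Direction vector d = S - R = (-2 - 7, 6 + 7, -7 - 3) = (-9, 13, -10)
Parametric form r = R + t·d:
x = 7 - 9t, y = -7 + 13t, z = 3 - 10t

x = 7 - 9t, y = -7 + 13t, z = 3 - 10t


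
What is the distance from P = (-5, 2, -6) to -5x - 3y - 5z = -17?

distance = |a·x₀ + b·y₀ + c·z₀ - d| / √(a² + b² + c²)
  = |(-5)·(-5) + (-3)·2 + (-5)·(-6) - (-17)| / √((-5)² + (-3)² + (-5)²)
  = |25 - 6 + 30 + 17| / √(25 + 9 + 25)
  = |66| / √59
  = 66 / 7.681
  ≈ 8.592

8.592


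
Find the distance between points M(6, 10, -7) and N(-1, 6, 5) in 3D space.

d = √[(x₂-x₁)² + (y₂-y₁)² + (z₂-z₁)²]
  = √[(-7)² + (-4)² + 12²]
  = √[49 + 16 + 144]
  = √209
  ≈ 14.46

14.46


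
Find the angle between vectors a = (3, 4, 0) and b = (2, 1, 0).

a·b = 3·2 + 4·1 + 0·0 = 6 + 4 + 0 = 10
|a| = √(3² + 4² + 0²) = √25 ≈ 5
|b| = √(2² + 1² + 0²) = √5 ≈ 2.236
cos θ = (a·b)/(|a||b|) = 10/(5·2.236) ≈ 0.8944
θ = arccos(0.8944) ≈ 26.57°

26.57°


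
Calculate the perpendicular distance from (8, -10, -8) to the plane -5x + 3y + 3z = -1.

distance = |a·x₀ + b·y₀ + c·z₀ - d| / √(a² + b² + c²)
  = |(-5)·8 + 3·(-10) + 3·(-8) - (-1)| / √((-5)² + 3² + 3²)
  = |-40 - 30 - 24 + 1| / √(25 + 9 + 9)
  = |-93| / √43
  = 93 / 6.557
  ≈ 14.18

14.18


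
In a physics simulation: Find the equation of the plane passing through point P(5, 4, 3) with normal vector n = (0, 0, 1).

The plane through P with normal n = (a, b, c) satisfies n·(r - P) = 0,
i.e. ax + by + cz = a·x₀ + b·y₀ + c·z₀.
d = 0·5 + 0·4 + 1·3
  = 0 + 0 + 3
  = 3
Equation: z = 3

z = 3


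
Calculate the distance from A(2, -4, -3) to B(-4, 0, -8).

d = √[(x₂-x₁)² + (y₂-y₁)² + (z₂-z₁)²]
  = √[(-6)² + 4² + (-5)²]
  = √[36 + 16 + 25]
  = √77
  ≈ 8.775

8.775


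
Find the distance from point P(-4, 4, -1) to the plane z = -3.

distance = |a·x₀ + b·y₀ + c·z₀ - d| / √(a² + b² + c²)
  = |0·(-4) + 0·4 + 1·(-1) - (-3)| / √(0² + 0² + 1²)
  = |0 + 0 - 1 + 3| / √(0 + 0 + 1)
  = |2| / √1
  = 2 / 1
  ≈ 2

2


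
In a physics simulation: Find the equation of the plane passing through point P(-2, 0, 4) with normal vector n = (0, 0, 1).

The plane through P with normal n = (a, b, c) satisfies n·(r - P) = 0,
i.e. ax + by + cz = a·x₀ + b·y₀ + c·z₀.
d = 0·(-2) + 0·0 + 1·4
  = 0 + 0 + 4
  = 4
Equation: z = 4

z = 4


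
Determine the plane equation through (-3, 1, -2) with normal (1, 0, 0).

The plane through P with normal n = (a, b, c) satisfies n·(r - P) = 0,
i.e. ax + by + cz = a·x₀ + b·y₀ + c·z₀.
d = 1·(-3) + 0·1 + 0·(-2)
  = -3 + 0 + 0
  = -3
Equation: x = -3

x = -3


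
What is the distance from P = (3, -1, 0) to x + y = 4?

distance = |a·x₀ + b·y₀ + c·z₀ - d| / √(a² + b² + c²)
  = |1·3 + 1·(-1) + 0·0 - 4| / √(1² + 1² + 0²)
  = |3 - 1 + 0 - 4| / √(1 + 1 + 0)
  = |-2| / √2
  = 2 / 1.414
  ≈ 1.414

1.414


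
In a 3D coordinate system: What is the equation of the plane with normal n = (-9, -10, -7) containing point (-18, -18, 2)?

The plane through P with normal n = (a, b, c) satisfies n·(r - P) = 0,
i.e. ax + by + cz = a·x₀ + b·y₀ + c·z₀.
d = (-9)·(-18) + (-10)·(-18) + (-7)·2
  = 162 + 180 - 14
  = 328
Equation: -9x - 10y - 7z = 328

-9x - 10y - 7z = 328


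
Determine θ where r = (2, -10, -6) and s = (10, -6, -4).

r·s = 2·10 + (-10)·(-6) + (-6)·(-4) = 20 + 60 + 24 = 104
|r| = √(2² + (-10)² + (-6)²) = √140 ≈ 11.83
|s| = √(10² + (-6)² + (-4)²) = √152 ≈ 12.33
cos θ = (r·s)/(|r||s|) = 104/(11.83·12.33) ≈ 0.7129
θ = arccos(0.7129) ≈ 44.53°

44.53°


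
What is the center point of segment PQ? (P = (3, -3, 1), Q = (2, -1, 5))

M = ((x₁+x₂)/2, (y₁+y₂)/2, (z₁+z₂)/2)
  = ((3 + 2)/2, (-3 - 1)/2, (1 + 5)/2)
  = (5/2, -4/2, 6/2)
  = (2.5, -2, 3)

(2.5, -2, 3)


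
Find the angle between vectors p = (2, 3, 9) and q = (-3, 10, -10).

p·q = 2·(-3) + 3·10 + 9·(-10) = -6 + 30 - 90 = -66
|p| = √(2² + 3² + 9²) = √94 ≈ 9.695
|q| = √((-3)² + 10² + (-10)²) = √209 ≈ 14.46
cos θ = (p·q)/(|p||q|) = -66/(9.695·14.46) ≈ -0.4709
θ = arccos(-0.4709) ≈ 118.1°

118.1°


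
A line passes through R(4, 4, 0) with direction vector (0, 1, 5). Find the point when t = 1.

P(t) = R + t·d
  = (4 + 0·1, 4 + 1·1, 0 + 5·1)
  = (4 + 0, 4 + 1, 0 + 5)
  = (4, 5, 5)

(4, 5, 5)


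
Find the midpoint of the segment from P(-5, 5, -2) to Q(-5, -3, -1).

M = ((x₁+x₂)/2, (y₁+y₂)/2, (z₁+z₂)/2)
  = ((-5 - 5)/2, (5 - 3)/2, (-2 - 1)/2)
  = (-10/2, 2/2, -3/2)
  = (-5, 1, -1.5)

(-5, 1, -1.5)


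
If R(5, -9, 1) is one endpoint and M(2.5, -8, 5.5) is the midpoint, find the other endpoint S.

S = 2M - R
  = (2·2.5 - 5, 2·(-8) - (-9), 2·5.5 - 1)
  = (5 - 5, -16 + 9, 11 - 1)
  = (0, -7, 10)

(0, -7, 10)


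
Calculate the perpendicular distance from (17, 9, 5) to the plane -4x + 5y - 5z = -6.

distance = |a·x₀ + b·y₀ + c·z₀ - d| / √(a² + b² + c²)
  = |(-4)·17 + 5·9 + (-5)·5 - (-6)| / √((-4)² + 5² + (-5)²)
  = |-68 + 45 - 25 + 6| / √(16 + 25 + 25)
  = |-42| / √66
  = 42 / 8.124
  ≈ 5.17

5.17


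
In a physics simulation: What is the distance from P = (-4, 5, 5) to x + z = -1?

distance = |a·x₀ + b·y₀ + c·z₀ - d| / √(a² + b² + c²)
  = |1·(-4) + 0·5 + 1·5 - (-1)| / √(1² + 0² + 1²)
  = |-4 + 0 + 5 + 1| / √(1 + 0 + 1)
  = |2| / √2
  = 2 / 1.414
  ≈ 1.414

1.414


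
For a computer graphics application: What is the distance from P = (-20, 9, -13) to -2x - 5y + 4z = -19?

distance = |a·x₀ + b·y₀ + c·z₀ - d| / √(a² + b² + c²)
  = |(-2)·(-20) + (-5)·9 + 4·(-13) - (-19)| / √((-2)² + (-5)² + 4²)
  = |40 - 45 - 52 + 19| / √(4 + 25 + 16)
  = |-38| / √45
  = 38 / 6.708
  ≈ 5.665

5.665


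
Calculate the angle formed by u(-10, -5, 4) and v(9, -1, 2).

u·v = (-10)·9 + (-5)·(-1) + 4·2 = -90 + 5 + 8 = -77
|u| = √((-10)² + (-5)² + 4²) = √141 ≈ 11.87
|v| = √(9² + (-1)² + 2²) = √86 ≈ 9.274
cos θ = (u·v)/(|u||v|) = -77/(11.87·9.274) ≈ -0.6992
θ = arccos(-0.6992) ≈ 134.4°

134.4°


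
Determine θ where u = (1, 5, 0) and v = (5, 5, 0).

u·v = 1·5 + 5·5 + 0·0 = 5 + 25 + 0 = 30
|u| = √(1² + 5² + 0²) = √26 ≈ 5.099
|v| = √(5² + 5² + 0²) = √50 ≈ 7.071
cos θ = (u·v)/(|u||v|) = 30/(5.099·7.071) ≈ 0.8321
θ = arccos(0.8321) ≈ 33.69°

33.69°


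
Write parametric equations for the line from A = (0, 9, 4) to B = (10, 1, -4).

Direction vector d = B - A = (10 + 0, 1 - 9, -4 - 4) = (10, -8, -8)
Parametric form r = A + t·d:
x = 0 + 10t, y = 9 - 8t, z = 4 - 8t

x = 0 + 10t, y = 9 - 8t, z = 4 - 8t


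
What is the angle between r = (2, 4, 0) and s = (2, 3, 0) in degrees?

r·s = 2·2 + 4·3 + 0·0 = 4 + 12 + 0 = 16
|r| = √(2² + 4² + 0²) = √20 ≈ 4.472
|s| = √(2² + 3² + 0²) = √13 ≈ 3.606
cos θ = (r·s)/(|r||s|) = 16/(4.472·3.606) ≈ 0.9923
θ = arccos(0.9923) ≈ 7.125°

7.125°


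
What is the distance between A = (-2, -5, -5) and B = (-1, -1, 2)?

d = √[(x₂-x₁)² + (y₂-y₁)² + (z₂-z₁)²]
  = √[1² + 4² + 7²]
  = √[1 + 16 + 49]
  = √66
  ≈ 8.124

8.124


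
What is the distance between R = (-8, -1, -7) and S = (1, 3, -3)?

d = √[(x₂-x₁)² + (y₂-y₁)² + (z₂-z₁)²]
  = √[9² + 4² + 4²]
  = √[81 + 16 + 16]
  = √113
  ≈ 10.63

10.63


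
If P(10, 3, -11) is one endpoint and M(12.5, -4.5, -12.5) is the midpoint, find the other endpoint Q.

Q = 2M - P
  = (2·12.5 - 10, 2·(-4.5) - 3, 2·(-12.5) - (-11))
  = (25 - 10, -9 - 3, -25 + 11)
  = (15, -12, -14)

(15, -12, -14)


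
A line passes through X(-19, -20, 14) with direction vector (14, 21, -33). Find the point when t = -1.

P(t) = X + t·d
  = (-19 + 14·(-1), -20 + 21·(-1), 14 + (-33)·(-1))
  = (-19 - 14, -20 - 21, 14 + 33)
  = (-33, -41, 47)

(-33, -41, 47)


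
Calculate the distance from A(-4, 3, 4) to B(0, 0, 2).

d = √[(x₂-x₁)² + (y₂-y₁)² + (z₂-z₁)²]
  = √[4² + (-3)² + (-2)²]
  = √[16 + 9 + 4]
  = √29
  ≈ 5.385

5.385


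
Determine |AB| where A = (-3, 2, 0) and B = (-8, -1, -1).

d = √[(x₂-x₁)² + (y₂-y₁)² + (z₂-z₁)²]
  = √[(-5)² + (-3)² + (-1)²]
  = √[25 + 9 + 1]
  = √35
  ≈ 5.916

5.916


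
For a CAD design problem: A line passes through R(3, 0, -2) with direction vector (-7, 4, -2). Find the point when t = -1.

P(t) = R + t·d
  = (3 + (-7)·(-1), 0 + 4·(-1), -2 + (-2)·(-1))
  = (3 + 7, 0 - 4, -2 + 2)
  = (10, -4, 0)

(10, -4, 0)


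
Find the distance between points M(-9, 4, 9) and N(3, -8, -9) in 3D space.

d = √[(x₂-x₁)² + (y₂-y₁)² + (z₂-z₁)²]
  = √[12² + (-12)² + (-18)²]
  = √[144 + 144 + 324]
  = √612
  ≈ 24.74

24.74


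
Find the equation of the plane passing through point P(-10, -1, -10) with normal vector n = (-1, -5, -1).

The plane through P with normal n = (a, b, c) satisfies n·(r - P) = 0,
i.e. ax + by + cz = a·x₀ + b·y₀ + c·z₀.
d = (-1)·(-10) + (-5)·(-1) + (-1)·(-10)
  = 10 + 5 + 10
  = 25
Equation: -x - 5y - z = 25

-x - 5y - z = 25


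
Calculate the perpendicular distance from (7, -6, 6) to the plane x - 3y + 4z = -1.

distance = |a·x₀ + b·y₀ + c·z₀ - d| / √(a² + b² + c²)
  = |1·7 + (-3)·(-6) + 4·6 - (-1)| / √(1² + (-3)² + 4²)
  = |7 + 18 + 24 + 1| / √(1 + 9 + 16)
  = |50| / √26
  = 50 / 5.099
  ≈ 9.806

9.806


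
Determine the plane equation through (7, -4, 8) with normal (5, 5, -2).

The plane through P with normal n = (a, b, c) satisfies n·(r - P) = 0,
i.e. ax + by + cz = a·x₀ + b·y₀ + c·z₀.
d = 5·7 + 5·(-4) + (-2)·8
  = 35 - 20 - 16
  = -1
Equation: 5x + 5y - 2z = -1

5x + 5y - 2z = -1


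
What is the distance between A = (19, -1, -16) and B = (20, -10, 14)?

d = √[(x₂-x₁)² + (y₂-y₁)² + (z₂-z₁)²]
  = √[1² + (-9)² + 30²]
  = √[1 + 81 + 900]
  = √982
  ≈ 31.34

31.34


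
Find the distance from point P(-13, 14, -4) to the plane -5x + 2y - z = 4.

distance = |a·x₀ + b·y₀ + c·z₀ - d| / √(a² + b² + c²)
  = |(-5)·(-13) + 2·14 + (-1)·(-4) - 4| / √((-5)² + 2² + (-1)²)
  = |65 + 28 + 4 - 4| / √(25 + 4 + 1)
  = |93| / √30
  = 93 / 5.477
  ≈ 16.98

16.98


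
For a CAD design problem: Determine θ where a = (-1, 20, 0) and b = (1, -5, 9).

a·b = (-1)·1 + 20·(-5) + 0·9 = -1 - 100 + 0 = -101
|a| = √((-1)² + 20² + 0²) = √401 ≈ 20.02
|b| = √(1² + (-5)² + 9²) = √107 ≈ 10.34
cos θ = (a·b)/(|a||b|) = -101/(20.02·10.34) ≈ -0.4876
θ = arccos(-0.4876) ≈ 119.2°

119.2°


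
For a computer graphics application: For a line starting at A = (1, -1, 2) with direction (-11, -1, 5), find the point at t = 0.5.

P(t) = A + t·d
  = (1 + (-11)·0.5, -1 + (-1)·0.5, 2 + 5·0.5)
  = (1 - 5.5, -1 - 0.5, 2 + 2.5)
  = (-4.5, -1.5, 4.5)

(-4.5, -1.5, 4.5)


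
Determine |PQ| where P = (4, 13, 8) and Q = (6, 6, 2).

d = √[(x₂-x₁)² + (y₂-y₁)² + (z₂-z₁)²]
  = √[2² + (-7)² + (-6)²]
  = √[4 + 49 + 36]
  = √89
  ≈ 9.434

9.434


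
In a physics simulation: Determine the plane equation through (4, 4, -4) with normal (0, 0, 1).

The plane through P with normal n = (a, b, c) satisfies n·(r - P) = 0,
i.e. ax + by + cz = a·x₀ + b·y₀ + c·z₀.
d = 0·4 + 0·4 + 1·(-4)
  = 0 + 0 - 4
  = -4
Equation: z = -4

z = -4


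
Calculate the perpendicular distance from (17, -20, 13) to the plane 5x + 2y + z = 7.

distance = |a·x₀ + b·y₀ + c·z₀ - d| / √(a² + b² + c²)
  = |5·17 + 2·(-20) + 1·13 - 7| / √(5² + 2² + 1²)
  = |85 - 40 + 13 - 7| / √(25 + 4 + 1)
  = |51| / √30
  = 51 / 5.477
  ≈ 9.311

9.311


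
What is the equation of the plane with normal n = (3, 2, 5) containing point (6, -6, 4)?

The plane through P with normal n = (a, b, c) satisfies n·(r - P) = 0,
i.e. ax + by + cz = a·x₀ + b·y₀ + c·z₀.
d = 3·6 + 2·(-6) + 5·4
  = 18 - 12 + 20
  = 26
Equation: 3x + 2y + 5z = 26

3x + 2y + 5z = 26


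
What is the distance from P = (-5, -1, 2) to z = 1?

distance = |a·x₀ + b·y₀ + c·z₀ - d| / √(a² + b² + c²)
  = |0·(-5) + 0·(-1) + 1·2 - 1| / √(0² + 0² + 1²)
  = |0 + 0 + 2 - 1| / √(0 + 0 + 1)
  = |1| / √1
  = 1 / 1
  ≈ 1

1


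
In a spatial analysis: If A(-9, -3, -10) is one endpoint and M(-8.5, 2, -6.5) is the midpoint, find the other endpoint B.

B = 2M - A
  = (2·(-8.5) - (-9), 2·2 - (-3), 2·(-6.5) - (-10))
  = (-17 + 9, 4 + 3, -13 + 10)
  = (-8, 7, -3)

(-8, 7, -3)


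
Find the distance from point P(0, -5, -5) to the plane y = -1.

distance = |a·x₀ + b·y₀ + c·z₀ - d| / √(a² + b² + c²)
  = |0·0 + 1·(-5) + 0·(-5) - (-1)| / √(0² + 1² + 0²)
  = |0 - 5 + 0 + 1| / √(0 + 1 + 0)
  = |-4| / √1
  = 4 / 1
  ≈ 4

4


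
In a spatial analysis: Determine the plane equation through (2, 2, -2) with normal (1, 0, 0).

The plane through P with normal n = (a, b, c) satisfies n·(r - P) = 0,
i.e. ax + by + cz = a·x₀ + b·y₀ + c·z₀.
d = 1·2 + 0·2 + 0·(-2)
  = 2 + 0 + 0
  = 2
Equation: x = 2

x = 2


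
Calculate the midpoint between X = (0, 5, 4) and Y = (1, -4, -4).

M = ((x₁+x₂)/2, (y₁+y₂)/2, (z₁+z₂)/2)
  = ((0 + 1)/2, (5 - 4)/2, (4 - 4)/2)
  = (1/2, 1/2, 0/2)
  = (0.5, 0.5, 0)

(0.5, 0.5, 0)


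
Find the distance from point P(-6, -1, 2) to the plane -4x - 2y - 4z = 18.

distance = |a·x₀ + b·y₀ + c·z₀ - d| / √(a² + b² + c²)
  = |(-4)·(-6) + (-2)·(-1) + (-4)·2 - 18| / √((-4)² + (-2)² + (-4)²)
  = |24 + 2 - 8 - 18| / √(16 + 4 + 16)
  = |0| / √36
  = 0 / 6
  ≈ 0

0


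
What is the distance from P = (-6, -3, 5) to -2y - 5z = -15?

distance = |a·x₀ + b·y₀ + c·z₀ - d| / √(a² + b² + c²)
  = |0·(-6) + (-2)·(-3) + (-5)·5 - (-15)| / √(0² + (-2)² + (-5)²)
  = |0 + 6 - 25 + 15| / √(0 + 4 + 25)
  = |-4| / √29
  = 4 / 5.385
  ≈ 0.7428

0.7428


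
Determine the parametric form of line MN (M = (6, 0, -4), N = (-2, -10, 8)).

Direction vector d = N - M = (-2 - 6, -10 + 0, 8 + 4) = (-8, -10, 12)
Parametric form r = M + t·d:
x = 6 - 8t, y = 0 - 10t, z = -4 + 12t

x = 6 - 8t, y = 0 - 10t, z = -4 + 12t


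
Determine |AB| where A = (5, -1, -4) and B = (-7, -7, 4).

d = √[(x₂-x₁)² + (y₂-y₁)² + (z₂-z₁)²]
  = √[(-12)² + (-6)² + 8²]
  = √[144 + 36 + 64]
  = √244
  ≈ 15.62

15.62


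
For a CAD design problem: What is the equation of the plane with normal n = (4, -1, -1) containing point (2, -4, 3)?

The plane through P with normal n = (a, b, c) satisfies n·(r - P) = 0,
i.e. ax + by + cz = a·x₀ + b·y₀ + c·z₀.
d = 4·2 + (-1)·(-4) + (-1)·3
  = 8 + 4 - 3
  = 9
Equation: 4x - y - z = 9

4x - y - z = 9


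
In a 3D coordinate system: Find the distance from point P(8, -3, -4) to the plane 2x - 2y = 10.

distance = |a·x₀ + b·y₀ + c·z₀ - d| / √(a² + b² + c²)
  = |2·8 + (-2)·(-3) + 0·(-4) - 10| / √(2² + (-2)² + 0²)
  = |16 + 6 + 0 - 10| / √(4 + 4 + 0)
  = |12| / √8
  = 12 / 2.828
  ≈ 4.243

4.243


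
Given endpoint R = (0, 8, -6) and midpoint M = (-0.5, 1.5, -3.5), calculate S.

S = 2M - R
  = (2·(-0.5) - 0, 2·1.5 - 8, 2·(-3.5) - (-6))
  = (-1 + 0, 3 - 8, -7 + 6)
  = (-1, -5, -1)

(-1, -5, -1)


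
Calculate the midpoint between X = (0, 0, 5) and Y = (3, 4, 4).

M = ((x₁+x₂)/2, (y₁+y₂)/2, (z₁+z₂)/2)
  = ((0 + 3)/2, (0 + 4)/2, (5 + 4)/2)
  = (3/2, 4/2, 9/2)
  = (1.5, 2, 4.5)

(1.5, 2, 4.5)


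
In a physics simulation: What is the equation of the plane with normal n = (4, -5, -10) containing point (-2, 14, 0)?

The plane through P with normal n = (a, b, c) satisfies n·(r - P) = 0,
i.e. ax + by + cz = a·x₀ + b·y₀ + c·z₀.
d = 4·(-2) + (-5)·14 + (-10)·0
  = -8 - 70 + 0
  = -78
Equation: 4x - 5y - 10z = -78

4x - 5y - 10z = -78


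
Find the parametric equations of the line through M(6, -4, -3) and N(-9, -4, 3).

Direction vector d = N - M = (-9 - 6, -4 + 4, 3 + 3) = (-15, 0, 6)
Parametric form r = M + t·d:
x = 6 - 15t, y = -4, z = -3 + 6t

x = 6 - 15t, y = -4, z = -3 + 6t


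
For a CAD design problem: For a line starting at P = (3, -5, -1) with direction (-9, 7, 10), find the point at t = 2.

P(t) = P + t·d
  = (3 + (-9)·2, -5 + 7·2, -1 + 10·2)
  = (3 - 18, -5 + 14, -1 + 20)
  = (-15, 9, 19)

(-15, 9, 19)


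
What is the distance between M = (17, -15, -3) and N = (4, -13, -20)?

d = √[(x₂-x₁)² + (y₂-y₁)² + (z₂-z₁)²]
  = √[(-13)² + 2² + (-17)²]
  = √[169 + 4 + 289]
  = √462
  ≈ 21.49

21.49


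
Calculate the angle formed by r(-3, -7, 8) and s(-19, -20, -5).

r·s = (-3)·(-19) + (-7)·(-20) + 8·(-5) = 57 + 140 - 40 = 157
|r| = √((-3)² + (-7)² + 8²) = √122 ≈ 11.05
|s| = √((-19)² + (-20)² + (-5)²) = √786 ≈ 28.04
cos θ = (r·s)/(|r||s|) = 157/(11.05·28.04) ≈ 0.507
θ = arccos(0.507) ≈ 59.54°

59.54°


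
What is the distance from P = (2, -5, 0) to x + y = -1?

distance = |a·x₀ + b·y₀ + c·z₀ - d| / √(a² + b² + c²)
  = |1·2 + 1·(-5) + 0·0 - (-1)| / √(1² + 1² + 0²)
  = |2 - 5 + 0 + 1| / √(1 + 1 + 0)
  = |-2| / √2
  = 2 / 1.414
  ≈ 1.414

1.414


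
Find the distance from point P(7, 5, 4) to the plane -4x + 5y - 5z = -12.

distance = |a·x₀ + b·y₀ + c·z₀ - d| / √(a² + b² + c²)
  = |(-4)·7 + 5·5 + (-5)·4 - (-12)| / √((-4)² + 5² + (-5)²)
  = |-28 + 25 - 20 + 12| / √(16 + 25 + 25)
  = |-11| / √66
  = 11 / 8.124
  ≈ 1.354

1.354


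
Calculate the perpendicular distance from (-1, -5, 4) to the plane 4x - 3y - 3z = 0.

distance = |a·x₀ + b·y₀ + c·z₀ - d| / √(a² + b² + c²)
  = |4·(-1) + (-3)·(-5) + (-3)·4 - 0| / √(4² + (-3)² + (-3)²)
  = |-4 + 15 - 12 + 0| / √(16 + 9 + 9)
  = |-1| / √34
  = 1 / 5.831
  ≈ 0.1715

0.1715


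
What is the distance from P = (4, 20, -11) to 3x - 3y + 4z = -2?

distance = |a·x₀ + b·y₀ + c·z₀ - d| / √(a² + b² + c²)
  = |3·4 + (-3)·20 + 4·(-11) - (-2)| / √(3² + (-3)² + 4²)
  = |12 - 60 - 44 + 2| / √(9 + 9 + 16)
  = |-90| / √34
  = 90 / 5.831
  ≈ 15.43

15.43


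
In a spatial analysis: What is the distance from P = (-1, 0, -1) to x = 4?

distance = |a·x₀ + b·y₀ + c·z₀ - d| / √(a² + b² + c²)
  = |1·(-1) + 0·0 + 0·(-1) - 4| / √(1² + 0² + 0²)
  = |-1 + 0 + 0 - 4| / √(1 + 0 + 0)
  = |-5| / √1
  = 5 / 1
  ≈ 5

5


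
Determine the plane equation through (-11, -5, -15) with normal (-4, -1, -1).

The plane through P with normal n = (a, b, c) satisfies n·(r - P) = 0,
i.e. ax + by + cz = a·x₀ + b·y₀ + c·z₀.
d = (-4)·(-11) + (-1)·(-5) + (-1)·(-15)
  = 44 + 5 + 15
  = 64
Equation: -4x - y - z = 64

-4x - y - z = 64


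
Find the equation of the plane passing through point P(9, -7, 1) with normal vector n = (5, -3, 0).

The plane through P with normal n = (a, b, c) satisfies n·(r - P) = 0,
i.e. ax + by + cz = a·x₀ + b·y₀ + c·z₀.
d = 5·9 + (-3)·(-7) + 0·1
  = 45 + 21 + 0
  = 66
Equation: 5x - 3y = 66

5x - 3y = 66


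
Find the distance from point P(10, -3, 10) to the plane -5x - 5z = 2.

distance = |a·x₀ + b·y₀ + c·z₀ - d| / √(a² + b² + c²)
  = |(-5)·10 + 0·(-3) + (-5)·10 - 2| / √((-5)² + 0² + (-5)²)
  = |-50 + 0 - 50 - 2| / √(25 + 0 + 25)
  = |-102| / √50
  = 102 / 7.071
  ≈ 14.42

14.42


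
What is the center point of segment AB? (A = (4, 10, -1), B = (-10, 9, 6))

M = ((x₁+x₂)/2, (y₁+y₂)/2, (z₁+z₂)/2)
  = ((4 - 10)/2, (10 + 9)/2, (-1 + 6)/2)
  = (-6/2, 19/2, 5/2)
  = (-3, 9.5, 2.5)

(-3, 9.5, 2.5)


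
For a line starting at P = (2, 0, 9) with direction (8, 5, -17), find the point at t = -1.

P(t) = P + t·d
  = (2 + 8·(-1), 0 + 5·(-1), 9 + (-17)·(-1))
  = (2 - 8, 0 - 5, 9 + 17)
  = (-6, -5, 26)

(-6, -5, 26)


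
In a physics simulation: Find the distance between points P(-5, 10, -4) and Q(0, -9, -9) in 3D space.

d = √[(x₂-x₁)² + (y₂-y₁)² + (z₂-z₁)²]
  = √[5² + (-19)² + (-5)²]
  = √[25 + 361 + 25]
  = √411
  ≈ 20.27

20.27


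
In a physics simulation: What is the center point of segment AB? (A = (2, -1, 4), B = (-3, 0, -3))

M = ((x₁+x₂)/2, (y₁+y₂)/2, (z₁+z₂)/2)
  = ((2 - 3)/2, (-1 + 0)/2, (4 - 3)/2)
  = (-1/2, -1/2, 1/2)
  = (-0.5, -0.5, 0.5)

(-0.5, -0.5, 0.5)


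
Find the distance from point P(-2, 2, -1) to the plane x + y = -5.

distance = |a·x₀ + b·y₀ + c·z₀ - d| / √(a² + b² + c²)
  = |1·(-2) + 1·2 + 0·(-1) - (-5)| / √(1² + 1² + 0²)
  = |-2 + 2 + 0 + 5| / √(1 + 1 + 0)
  = |5| / √2
  = 5 / 1.414
  ≈ 3.536

3.536


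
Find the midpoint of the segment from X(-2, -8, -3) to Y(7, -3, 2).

M = ((x₁+x₂)/2, (y₁+y₂)/2, (z₁+z₂)/2)
  = ((-2 + 7)/2, (-8 - 3)/2, (-3 + 2)/2)
  = (5/2, -11/2, -1/2)
  = (2.5, -5.5, -0.5)

(2.5, -5.5, -0.5)


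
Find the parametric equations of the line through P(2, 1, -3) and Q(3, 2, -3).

Direction vector d = Q - P = (3 - 2, 2 - 1, -3 + 3) = (1, 1, 0)
Parametric form r = P + t·d:
x = 2 + t, y = 1 + t, z = -3

x = 2 + t, y = 1 + t, z = -3


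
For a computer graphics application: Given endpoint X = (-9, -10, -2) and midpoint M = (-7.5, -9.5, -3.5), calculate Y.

Y = 2M - X
  = (2·(-7.5) - (-9), 2·(-9.5) - (-10), 2·(-3.5) - (-2))
  = (-15 + 9, -19 + 10, -7 + 2)
  = (-6, -9, -5)

(-6, -9, -5)


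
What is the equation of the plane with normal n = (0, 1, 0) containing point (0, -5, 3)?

The plane through P with normal n = (a, b, c) satisfies n·(r - P) = 0,
i.e. ax + by + cz = a·x₀ + b·y₀ + c·z₀.
d = 0·0 + 1·(-5) + 0·3
  = 0 - 5 + 0
  = -5
Equation: y = -5

y = -5


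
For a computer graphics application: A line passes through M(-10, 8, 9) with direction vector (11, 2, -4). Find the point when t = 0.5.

P(t) = M + t·d
  = (-10 + 11·0.5, 8 + 2·0.5, 9 + (-4)·0.5)
  = (-10 + 5.5, 8 + 1, 9 - 2)
  = (-4.5, 9, 7)

(-4.5, 9, 7)


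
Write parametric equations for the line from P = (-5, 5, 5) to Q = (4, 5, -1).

Direction vector d = Q - P = (4 + 5, 5 - 5, -1 - 5) = (9, 0, -6)
Parametric form r = P + t·d:
x = -5 + 9t, y = 5, z = 5 - 6t

x = -5 + 9t, y = 5, z = 5 - 6t


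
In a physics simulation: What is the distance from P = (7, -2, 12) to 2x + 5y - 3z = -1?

distance = |a·x₀ + b·y₀ + c·z₀ - d| / √(a² + b² + c²)
  = |2·7 + 5·(-2) + (-3)·12 - (-1)| / √(2² + 5² + (-3)²)
  = |14 - 10 - 36 + 1| / √(4 + 25 + 9)
  = |-31| / √38
  = 31 / 6.164
  ≈ 5.029

5.029


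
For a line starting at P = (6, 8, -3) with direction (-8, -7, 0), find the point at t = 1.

P(t) = P + t·d
  = (6 + (-8)·1, 8 + (-7)·1, -3 + 0·1)
  = (6 - 8, 8 - 7, -3 + 0)
  = (-2, 1, -3)

(-2, 1, -3)


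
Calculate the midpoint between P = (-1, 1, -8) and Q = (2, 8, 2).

M = ((x₁+x₂)/2, (y₁+y₂)/2, (z₁+z₂)/2)
  = ((-1 + 2)/2, (1 + 8)/2, (-8 + 2)/2)
  = (1/2, 9/2, -6/2)
  = (0.5, 4.5, -3)

(0.5, 4.5, -3)


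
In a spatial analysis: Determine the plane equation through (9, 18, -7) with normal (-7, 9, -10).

The plane through P with normal n = (a, b, c) satisfies n·(r - P) = 0,
i.e. ax + by + cz = a·x₀ + b·y₀ + c·z₀.
d = (-7)·9 + 9·18 + (-10)·(-7)
  = -63 + 162 + 70
  = 169
Equation: -7x + 9y - 10z = 169

-7x + 9y - 10z = 169


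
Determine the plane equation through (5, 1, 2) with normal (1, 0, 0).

The plane through P with normal n = (a, b, c) satisfies n·(r - P) = 0,
i.e. ax + by + cz = a·x₀ + b·y₀ + c·z₀.
d = 1·5 + 0·1 + 0·2
  = 5 + 0 + 0
  = 5
Equation: x = 5

x = 5


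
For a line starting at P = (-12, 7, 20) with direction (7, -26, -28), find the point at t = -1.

P(t) = P + t·d
  = (-12 + 7·(-1), 7 + (-26)·(-1), 20 + (-28)·(-1))
  = (-12 - 7, 7 + 26, 20 + 28)
  = (-19, 33, 48)

(-19, 33, 48)


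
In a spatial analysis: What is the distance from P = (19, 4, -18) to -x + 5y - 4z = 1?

distance = |a·x₀ + b·y₀ + c·z₀ - d| / √(a² + b² + c²)
  = |(-1)·19 + 5·4 + (-4)·(-18) - 1| / √((-1)² + 5² + (-4)²)
  = |-19 + 20 + 72 - 1| / √(1 + 25 + 16)
  = |72| / √42
  = 72 / 6.481
  ≈ 11.11

11.11


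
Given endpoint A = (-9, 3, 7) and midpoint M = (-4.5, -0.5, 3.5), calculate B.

B = 2M - A
  = (2·(-4.5) - (-9), 2·(-0.5) - 3, 2·3.5 - 7)
  = (-9 + 9, -1 - 3, 7 - 7)
  = (0, -4, 0)

(0, -4, 0)


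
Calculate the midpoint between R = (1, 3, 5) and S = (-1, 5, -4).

M = ((x₁+x₂)/2, (y₁+y₂)/2, (z₁+z₂)/2)
  = ((1 - 1)/2, (3 + 5)/2, (5 - 4)/2)
  = (0/2, 8/2, 1/2)
  = (0, 4, 0.5)

(0, 4, 0.5)


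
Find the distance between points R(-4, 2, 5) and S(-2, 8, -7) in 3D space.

d = √[(x₂-x₁)² + (y₂-y₁)² + (z₂-z₁)²]
  = √[2² + 6² + (-12)²]
  = √[4 + 36 + 144]
  = √184
  ≈ 13.56

13.56


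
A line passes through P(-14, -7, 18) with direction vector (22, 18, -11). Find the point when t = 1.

P(t) = P + t·d
  = (-14 + 22·1, -7 + 18·1, 18 + (-11)·1)
  = (-14 + 22, -7 + 18, 18 - 11)
  = (8, 11, 7)

(8, 11, 7)


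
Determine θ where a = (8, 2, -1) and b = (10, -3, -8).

a·b = 8·10 + 2·(-3) + (-1)·(-8) = 80 - 6 + 8 = 82
|a| = √(8² + 2² + (-1)²) = √69 ≈ 8.307
|b| = √(10² + (-3)² + (-8)²) = √173 ≈ 13.15
cos θ = (a·b)/(|a||b|) = 82/(8.307·13.15) ≈ 0.7505
θ = arccos(0.7505) ≈ 41.36°

41.36°


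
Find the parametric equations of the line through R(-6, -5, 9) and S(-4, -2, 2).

Direction vector d = S - R = (-4 + 6, -2 + 5, 2 - 9) = (2, 3, -7)
Parametric form r = R + t·d:
x = -6 + 2t, y = -5 + 3t, z = 9 - 7t

x = -6 + 2t, y = -5 + 3t, z = 9 - 7t


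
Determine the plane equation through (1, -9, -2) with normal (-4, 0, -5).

The plane through P with normal n = (a, b, c) satisfies n·(r - P) = 0,
i.e. ax + by + cz = a·x₀ + b·y₀ + c·z₀.
d = (-4)·1 + 0·(-9) + (-5)·(-2)
  = -4 + 0 + 10
  = 6
Equation: -4x - 5z = 6

-4x - 5z = 6


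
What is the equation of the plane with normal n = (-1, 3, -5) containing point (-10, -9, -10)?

The plane through P with normal n = (a, b, c) satisfies n·(r - P) = 0,
i.e. ax + by + cz = a·x₀ + b·y₀ + c·z₀.
d = (-1)·(-10) + 3·(-9) + (-5)·(-10)
  = 10 - 27 + 50
  = 33
Equation: -x + 3y - 5z = 33

-x + 3y - 5z = 33


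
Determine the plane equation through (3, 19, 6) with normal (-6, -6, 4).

The plane through P with normal n = (a, b, c) satisfies n·(r - P) = 0,
i.e. ax + by + cz = a·x₀ + b·y₀ + c·z₀.
d = (-6)·3 + (-6)·19 + 4·6
  = -18 - 114 + 24
  = -108
Equation: -6x - 6y + 4z = -108

-6x - 6y + 4z = -108


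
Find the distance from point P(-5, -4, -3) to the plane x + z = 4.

distance = |a·x₀ + b·y₀ + c·z₀ - d| / √(a² + b² + c²)
  = |1·(-5) + 0·(-4) + 1·(-3) - 4| / √(1² + 0² + 1²)
  = |-5 + 0 - 3 - 4| / √(1 + 0 + 1)
  = |-12| / √2
  = 12 / 1.414
  ≈ 8.485

8.485


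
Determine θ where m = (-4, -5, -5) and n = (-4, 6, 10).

m·n = (-4)·(-4) + (-5)·6 + (-5)·10 = 16 - 30 - 50 = -64
|m| = √((-4)² + (-5)² + (-5)²) = √66 ≈ 8.124
|n| = √((-4)² + 6² + 10²) = √152 ≈ 12.33
cos θ = (m·n)/(|m||n|) = -64/(8.124·12.33) ≈ -0.639
θ = arccos(-0.639) ≈ 129.7°

129.7°


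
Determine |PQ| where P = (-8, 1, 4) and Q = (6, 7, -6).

d = √[(x₂-x₁)² + (y₂-y₁)² + (z₂-z₁)²]
  = √[14² + 6² + (-10)²]
  = √[196 + 36 + 100]
  = √332
  ≈ 18.22

18.22


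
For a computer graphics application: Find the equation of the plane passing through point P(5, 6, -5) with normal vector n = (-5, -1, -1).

The plane through P with normal n = (a, b, c) satisfies n·(r - P) = 0,
i.e. ax + by + cz = a·x₀ + b·y₀ + c·z₀.
d = (-5)·5 + (-1)·6 + (-1)·(-5)
  = -25 - 6 + 5
  = -26
Equation: -5x - y - z = -26

-5x - y - z = -26
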